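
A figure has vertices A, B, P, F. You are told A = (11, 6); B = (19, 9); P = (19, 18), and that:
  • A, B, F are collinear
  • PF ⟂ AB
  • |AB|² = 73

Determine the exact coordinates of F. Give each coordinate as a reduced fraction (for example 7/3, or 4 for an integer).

1. F_x = 1603/73  [[A, B, F are collinear ⇒ -3x+8y-15=0] ∩ [PF ⟂ AB ⇒ 8x+3y-206=0]]
2. F_y = 738/73  [[A, B, F are collinear ⇒ -3x+8y-15=0] ∩ [PF ⟂ AB ⇒ 8x+3y-206=0]]
   so F = (1603/73, 738/73)

F = (1603/73, 738/73)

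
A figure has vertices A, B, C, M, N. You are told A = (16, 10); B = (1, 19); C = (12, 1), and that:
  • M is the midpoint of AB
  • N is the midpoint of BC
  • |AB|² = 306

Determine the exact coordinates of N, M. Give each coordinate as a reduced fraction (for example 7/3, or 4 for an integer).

N = (13/2, 10)
M = (17/2, 29/2)

1. M_x = 17/2  [2·M = A+B = (16, 10)+(1, 19)]
2. M_y = 29/2  [2·M = A+B = (16, 10)+(1, 19)]
   so M = (17/2, 29/2)
3. N_x = 13/2  [2·N = B+C = (1, 19)+(12, 1)]
4. N_y = 10  [2·N = B+C = (1, 19)+(12, 1)]
   so N = (13/2, 10)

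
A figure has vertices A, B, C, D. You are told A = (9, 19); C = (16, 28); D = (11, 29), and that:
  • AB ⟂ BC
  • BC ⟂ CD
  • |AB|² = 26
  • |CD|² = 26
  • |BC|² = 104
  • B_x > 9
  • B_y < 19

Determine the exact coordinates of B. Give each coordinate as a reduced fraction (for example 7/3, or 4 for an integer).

1. B_x = 14  [[BC ⟂ CD ⇒ 5x-1y-52=0] ∩ [|B−(9, 19)|²=26]]
2. B_y = 18  [[BC ⟂ CD ⇒ 5x-1y-52=0] ∩ [|B−(9, 19)|²=26]]
   so B = (14, 18)

B = (14, 18)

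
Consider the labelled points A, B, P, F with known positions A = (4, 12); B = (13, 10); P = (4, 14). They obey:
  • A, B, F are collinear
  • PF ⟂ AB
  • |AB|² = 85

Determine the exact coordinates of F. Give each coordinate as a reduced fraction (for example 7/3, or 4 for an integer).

1. F_x = 304/85  [[A, B, F are collinear ⇒ 2x+9y-116=0] ∩ [PF ⟂ AB ⇒ 9x-2y-8=0]]
2. F_y = 1028/85  [[A, B, F are collinear ⇒ 2x+9y-116=0] ∩ [PF ⟂ AB ⇒ 9x-2y-8=0]]
   so F = (304/85, 1028/85)

F = (304/85, 1028/85)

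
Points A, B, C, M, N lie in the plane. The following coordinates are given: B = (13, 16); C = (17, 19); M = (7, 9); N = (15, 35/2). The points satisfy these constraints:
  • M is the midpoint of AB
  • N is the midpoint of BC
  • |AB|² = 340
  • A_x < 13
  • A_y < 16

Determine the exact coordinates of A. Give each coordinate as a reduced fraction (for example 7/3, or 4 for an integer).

A = (1, 2)

1. A_x = 1  [A = 2·M−B = 2·(7, 9)−(13, 16)]
2. A_y = 2  [A = 2·M−B = 2·(7, 9)−(13, 16)]
   so A = (1, 2)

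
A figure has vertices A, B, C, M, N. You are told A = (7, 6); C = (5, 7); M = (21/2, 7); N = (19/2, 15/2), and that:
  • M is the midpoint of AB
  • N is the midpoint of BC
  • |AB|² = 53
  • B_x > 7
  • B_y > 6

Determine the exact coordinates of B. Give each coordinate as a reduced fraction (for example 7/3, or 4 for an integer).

B = (14, 8)

1. B_x = 14  [B = 2·M−A = 2·(21/2, 7)−(7, 6)]
2. B_y = 8  [B = 2·M−A = 2·(21/2, 7)−(7, 6)]
   so B = (14, 8)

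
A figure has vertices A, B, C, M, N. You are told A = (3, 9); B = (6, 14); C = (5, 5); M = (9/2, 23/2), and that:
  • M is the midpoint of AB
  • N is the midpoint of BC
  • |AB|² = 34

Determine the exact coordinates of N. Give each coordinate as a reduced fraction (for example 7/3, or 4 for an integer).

N = (11/2, 19/2)

1. N_x = 11/2  [2·N = B+C = (6, 14)+(5, 5)]
2. N_y = 19/2  [2·N = B+C = (6, 14)+(5, 5)]
   so N = (11/2, 19/2)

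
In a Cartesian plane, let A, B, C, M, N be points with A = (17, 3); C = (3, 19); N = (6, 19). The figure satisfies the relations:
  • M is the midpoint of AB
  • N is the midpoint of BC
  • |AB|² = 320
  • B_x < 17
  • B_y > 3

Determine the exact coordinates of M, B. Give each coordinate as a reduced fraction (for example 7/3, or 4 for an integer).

1. B_x = 9  [B = 2·N−C = 2·(6, 19)−(3, 19)]
2. B_y = 19  [B = 2·N−C = 2·(6, 19)−(3, 19)]
   so B = (9, 19)
3. M_x = 13  [2·M = A+B = (17, 3)+(9, 19)]
4. M_y = 11  [2·M = A+B = (17, 3)+(9, 19)]
   so M = (13, 11)

M = (13, 11)
B = (9, 19)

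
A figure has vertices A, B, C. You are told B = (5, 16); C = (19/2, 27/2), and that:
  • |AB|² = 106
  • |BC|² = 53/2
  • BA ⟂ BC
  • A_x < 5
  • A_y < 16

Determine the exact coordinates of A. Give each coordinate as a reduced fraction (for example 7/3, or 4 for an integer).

1. A_x = 0  [[BA ⟂ BC ⇒ 9/2x-5/2y+35/2=0] ∩ [|A−(5, 16)|²=106]]
2. A_y = 7  [[BA ⟂ BC ⇒ 9/2x-5/2y+35/2=0] ∩ [|A−(5, 16)|²=106]]
   so A = (0, 7)

A = (0, 7)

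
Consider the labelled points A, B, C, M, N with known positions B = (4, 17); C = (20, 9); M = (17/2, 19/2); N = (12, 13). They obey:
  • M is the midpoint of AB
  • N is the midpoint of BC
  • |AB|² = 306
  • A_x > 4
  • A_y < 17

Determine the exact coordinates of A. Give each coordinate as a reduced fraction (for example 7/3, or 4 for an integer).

A = (13, 2)

1. A_x = 13  [A = 2·M−B = 2·(17/2, 19/2)−(4, 17)]
2. A_y = 2  [A = 2·M−B = 2·(17/2, 19/2)−(4, 17)]
   so A = (13, 2)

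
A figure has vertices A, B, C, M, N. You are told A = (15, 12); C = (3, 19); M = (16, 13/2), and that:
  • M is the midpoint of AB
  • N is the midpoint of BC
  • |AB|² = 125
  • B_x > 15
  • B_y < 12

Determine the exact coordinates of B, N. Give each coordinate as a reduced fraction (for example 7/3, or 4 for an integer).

1. B_x = 17  [B = 2·M−A = 2·(16, 13/2)−(15, 12)]
2. B_y = 1  [B = 2·M−A = 2·(16, 13/2)−(15, 12)]
   so B = (17, 1)
3. N_x = 10  [2·N = B+C = (17, 1)+(3, 19)]
4. N_y = 10  [2·N = B+C = (17, 1)+(3, 19)]
   so N = (10, 10)

B = (17, 1)
N = (10, 10)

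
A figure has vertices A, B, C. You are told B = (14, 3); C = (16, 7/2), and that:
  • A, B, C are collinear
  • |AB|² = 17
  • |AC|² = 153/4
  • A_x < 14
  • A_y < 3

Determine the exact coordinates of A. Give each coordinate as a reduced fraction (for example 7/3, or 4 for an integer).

1. A_x = 10  [[A, B, C are collinear ⇒ -1/2x+2y+1=0] ∩ [|A−(14, 3)|²=17]]
2. A_y = 2  [[A, B, C are collinear ⇒ -1/2x+2y+1=0] ∩ [|A−(14, 3)|²=17]]
   so A = (10, 2)

A = (10, 2)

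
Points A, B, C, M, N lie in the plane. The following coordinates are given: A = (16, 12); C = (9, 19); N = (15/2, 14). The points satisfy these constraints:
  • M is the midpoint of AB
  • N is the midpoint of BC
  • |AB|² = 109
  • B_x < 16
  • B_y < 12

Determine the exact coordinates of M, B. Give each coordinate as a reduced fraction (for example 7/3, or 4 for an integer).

M = (11, 21/2)
B = (6, 9)

1. B_x = 6  [B = 2·N−C = 2·(15/2, 14)−(9, 19)]
2. B_y = 9  [B = 2·N−C = 2·(15/2, 14)−(9, 19)]
   so B = (6, 9)
3. M_x = 11  [2·M = A+B = (16, 12)+(6, 9)]
4. M_y = 21/2  [2·M = A+B = (16, 12)+(6, 9)]
   so M = (11, 21/2)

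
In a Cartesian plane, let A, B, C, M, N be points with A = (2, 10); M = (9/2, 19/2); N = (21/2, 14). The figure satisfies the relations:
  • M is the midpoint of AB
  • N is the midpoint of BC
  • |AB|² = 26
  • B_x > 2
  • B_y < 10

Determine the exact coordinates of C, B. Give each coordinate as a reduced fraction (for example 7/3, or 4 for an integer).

1. B_x = 7  [B = 2·M−A = 2·(9/2, 19/2)−(2, 10)]
2. B_y = 9  [B = 2·M−A = 2·(9/2, 19/2)−(2, 10)]
   so B = (7, 9)
3. C_x = 14  [C = 2·N−B = 2·(21/2, 14)−(7, 9)]
4. C_y = 19  [C = 2·N−B = 2·(21/2, 14)−(7, 9)]
   so C = (14, 19)

C = (14, 19)
B = (7, 9)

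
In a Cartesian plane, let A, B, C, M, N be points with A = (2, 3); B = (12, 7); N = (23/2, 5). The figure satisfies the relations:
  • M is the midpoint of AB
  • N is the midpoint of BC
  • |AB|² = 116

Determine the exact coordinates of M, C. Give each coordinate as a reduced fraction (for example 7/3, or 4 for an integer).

1. M_x = 7  [2·M = A+B = (2, 3)+(12, 7)]
2. M_y = 5  [2·M = A+B = (2, 3)+(12, 7)]
   so M = (7, 5)
3. C_x = 11  [C = 2·N−B = 2·(23/2, 5)−(12, 7)]
4. C_y = 3  [C = 2·N−B = 2·(23/2, 5)−(12, 7)]
   so C = (11, 3)

M = (7, 5)
C = (11, 3)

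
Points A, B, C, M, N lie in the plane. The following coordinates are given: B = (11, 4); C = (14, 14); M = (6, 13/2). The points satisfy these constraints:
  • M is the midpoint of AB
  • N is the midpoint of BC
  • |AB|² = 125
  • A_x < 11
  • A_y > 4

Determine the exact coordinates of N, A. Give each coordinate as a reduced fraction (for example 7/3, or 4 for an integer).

1. A_x = 1  [A = 2·M−B = 2·(6, 13/2)−(11, 4)]
2. A_y = 9  [A = 2·M−B = 2·(6, 13/2)−(11, 4)]
   so A = (1, 9)
3. N_x = 25/2  [2·N = B+C = (11, 4)+(14, 14)]
4. N_y = 9  [2·N = B+C = (11, 4)+(14, 14)]
   so N = (25/2, 9)

N = (25/2, 9)
A = (1, 9)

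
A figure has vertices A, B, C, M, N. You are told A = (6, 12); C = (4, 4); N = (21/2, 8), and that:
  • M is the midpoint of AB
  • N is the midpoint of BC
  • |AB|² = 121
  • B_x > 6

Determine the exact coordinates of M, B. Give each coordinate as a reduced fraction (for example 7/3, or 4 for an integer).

1. B_x = 17  [B = 2·N−C = 2·(21/2, 8)−(4, 4)]
2. B_y = 12  [B = 2·N−C = 2·(21/2, 8)−(4, 4)]
   so B = (17, 12)
3. M_x = 23/2  [2·M = A+B = (6, 12)+(17, 12)]
4. M_y = 12  [2·M = A+B = (6, 12)+(17, 12)]
   so M = (23/2, 12)

M = (23/2, 12)
B = (17, 12)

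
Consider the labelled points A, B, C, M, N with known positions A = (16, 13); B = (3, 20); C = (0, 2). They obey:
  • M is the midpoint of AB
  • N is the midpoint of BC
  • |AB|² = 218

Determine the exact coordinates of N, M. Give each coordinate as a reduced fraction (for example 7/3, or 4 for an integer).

N = (3/2, 11)
M = (19/2, 33/2)

1. M_x = 19/2  [2·M = A+B = (16, 13)+(3, 20)]
2. M_y = 33/2  [2·M = A+B = (16, 13)+(3, 20)]
   so M = (19/2, 33/2)
3. N_x = 3/2  [2·N = B+C = (3, 20)+(0, 2)]
4. N_y = 11  [2·N = B+C = (3, 20)+(0, 2)]
   so N = (3/2, 11)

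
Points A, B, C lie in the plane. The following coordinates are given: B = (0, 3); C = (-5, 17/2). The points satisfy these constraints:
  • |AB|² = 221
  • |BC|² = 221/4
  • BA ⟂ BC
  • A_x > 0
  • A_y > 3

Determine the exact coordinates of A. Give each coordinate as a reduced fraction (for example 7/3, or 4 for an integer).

A = (11, 13)

1. A_x = 11  [[BA ⟂ BC ⇒ -5x+11/2y-33/2=0] ∩ [|A−(0, 3)|²=221]]
2. A_y = 13  [[BA ⟂ BC ⇒ -5x+11/2y-33/2=0] ∩ [|A−(0, 3)|²=221]]
   so A = (11, 13)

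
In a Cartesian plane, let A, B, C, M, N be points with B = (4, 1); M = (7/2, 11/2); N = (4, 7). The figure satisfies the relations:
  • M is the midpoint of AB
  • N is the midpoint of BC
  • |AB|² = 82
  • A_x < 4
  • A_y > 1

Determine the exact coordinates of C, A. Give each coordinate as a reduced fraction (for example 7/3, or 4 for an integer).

1. A_x = 3  [A = 2·M−B = 2·(7/2, 11/2)−(4, 1)]
2. A_y = 10  [A = 2·M−B = 2·(7/2, 11/2)−(4, 1)]
   so A = (3, 10)
3. C_x = 4  [C = 2·N−B = 2·(4, 7)−(4, 1)]
4. C_y = 13  [C = 2·N−B = 2·(4, 7)−(4, 1)]
   so C = (4, 13)

C = (4, 13)
A = (3, 10)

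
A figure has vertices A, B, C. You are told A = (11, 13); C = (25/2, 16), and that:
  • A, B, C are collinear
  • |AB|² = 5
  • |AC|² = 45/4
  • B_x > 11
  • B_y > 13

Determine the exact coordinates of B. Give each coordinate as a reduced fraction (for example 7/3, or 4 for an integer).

1. B_x = 12  [[A, B, C are collinear ⇒ 3x-3/2y-27/2=0] ∩ [|B−(11, 13)|²=5]]
2. B_y = 15  [[A, B, C are collinear ⇒ 3x-3/2y-27/2=0] ∩ [|B−(11, 13)|²=5]]
   so B = (12, 15)

B = (12, 15)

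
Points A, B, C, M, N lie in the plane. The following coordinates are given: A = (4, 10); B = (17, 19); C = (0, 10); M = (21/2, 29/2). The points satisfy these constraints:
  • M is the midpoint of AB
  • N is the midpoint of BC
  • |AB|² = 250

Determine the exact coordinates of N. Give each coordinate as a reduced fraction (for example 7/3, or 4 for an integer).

1. N_x = 17/2  [2·N = B+C = (17, 19)+(0, 10)]
2. N_y = 29/2  [2·N = B+C = (17, 19)+(0, 10)]
   so N = (17/2, 29/2)

N = (17/2, 29/2)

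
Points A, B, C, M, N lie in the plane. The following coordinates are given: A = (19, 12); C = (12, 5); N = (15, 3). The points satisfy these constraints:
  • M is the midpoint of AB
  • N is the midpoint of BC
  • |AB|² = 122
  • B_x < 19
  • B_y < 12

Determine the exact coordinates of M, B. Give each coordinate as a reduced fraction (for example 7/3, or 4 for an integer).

1. B_x = 18  [B = 2·N−C = 2·(15, 3)−(12, 5)]
2. B_y = 1  [B = 2·N−C = 2·(15, 3)−(12, 5)]
   so B = (18, 1)
3. M_x = 37/2  [2·M = A+B = (19, 12)+(18, 1)]
4. M_y = 13/2  [2·M = A+B = (19, 12)+(18, 1)]
   so M = (37/2, 13/2)

M = (37/2, 13/2)
B = (18, 1)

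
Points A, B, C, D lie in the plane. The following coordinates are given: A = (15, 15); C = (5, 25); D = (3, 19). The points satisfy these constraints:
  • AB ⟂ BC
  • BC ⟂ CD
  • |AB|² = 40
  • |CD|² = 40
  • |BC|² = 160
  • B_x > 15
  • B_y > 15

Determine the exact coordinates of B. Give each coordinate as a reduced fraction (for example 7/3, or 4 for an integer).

B = (17, 21)

1. B_x = 17  [[BC ⟂ CD ⇒ 2x+6y-160=0] ∩ [|B−(15, 15)|²=40]]
2. B_y = 21  [[BC ⟂ CD ⇒ 2x+6y-160=0] ∩ [|B−(15, 15)|²=40]]
   so B = (17, 21)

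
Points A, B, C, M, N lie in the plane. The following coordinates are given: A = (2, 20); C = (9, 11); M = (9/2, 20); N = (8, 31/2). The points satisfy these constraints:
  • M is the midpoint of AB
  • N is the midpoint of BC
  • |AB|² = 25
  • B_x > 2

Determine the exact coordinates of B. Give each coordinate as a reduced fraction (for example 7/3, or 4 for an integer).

B = (7, 20)

1. B_x = 7  [B = 2·M−A = 2·(9/2, 20)−(2, 20)]
2. B_y = 20  [B = 2·M−A = 2·(9/2, 20)−(2, 20)]
   so B = (7, 20)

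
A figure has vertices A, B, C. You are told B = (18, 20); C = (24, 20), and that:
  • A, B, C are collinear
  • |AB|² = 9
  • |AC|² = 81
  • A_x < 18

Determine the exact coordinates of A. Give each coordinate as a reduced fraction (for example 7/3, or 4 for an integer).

A = (15, 20)

1. A_x = 15  [[A, B, C are collinear ⇒ 6y-120=0] ∩ [|A−(18, 20)|²=9]]
2. A_y = 20  [[A, B, C are collinear ⇒ 6y-120=0] ∩ [|A−(18, 20)|²=9]]
   so A = (15, 20)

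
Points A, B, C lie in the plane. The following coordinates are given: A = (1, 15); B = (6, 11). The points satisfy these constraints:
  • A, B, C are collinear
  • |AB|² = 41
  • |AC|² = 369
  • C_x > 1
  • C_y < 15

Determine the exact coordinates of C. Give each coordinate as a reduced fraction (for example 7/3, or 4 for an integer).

1. C_x = 16  [[A, B, C are collinear ⇒ 4x+5y-79=0] ∩ [|C−(1, 15)|²=369]]
2. C_y = 3  [[A, B, C are collinear ⇒ 4x+5y-79=0] ∩ [|C−(1, 15)|²=369]]
   so C = (16, 3)

C = (16, 3)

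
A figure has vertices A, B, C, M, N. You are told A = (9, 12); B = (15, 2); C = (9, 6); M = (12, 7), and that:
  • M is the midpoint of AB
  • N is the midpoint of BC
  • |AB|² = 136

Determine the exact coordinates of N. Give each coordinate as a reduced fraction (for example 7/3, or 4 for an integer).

1. N_x = 12  [2·N = B+C = (15, 2)+(9, 6)]
2. N_y = 4  [2·N = B+C = (15, 2)+(9, 6)]
   so N = (12, 4)

N = (12, 4)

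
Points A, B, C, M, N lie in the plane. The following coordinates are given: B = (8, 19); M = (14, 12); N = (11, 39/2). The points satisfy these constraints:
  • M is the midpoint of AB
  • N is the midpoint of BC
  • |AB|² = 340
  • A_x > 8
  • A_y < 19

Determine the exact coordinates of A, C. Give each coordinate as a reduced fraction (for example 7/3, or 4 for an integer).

A = (20, 5)
C = (14, 20)

1. A_x = 20  [A = 2·M−B = 2·(14, 12)−(8, 19)]
2. A_y = 5  [A = 2·M−B = 2·(14, 12)−(8, 19)]
   so A = (20, 5)
3. C_x = 14  [C = 2·N−B = 2·(11, 39/2)−(8, 19)]
4. C_y = 20  [C = 2·N−B = 2·(11, 39/2)−(8, 19)]
   so C = (14, 20)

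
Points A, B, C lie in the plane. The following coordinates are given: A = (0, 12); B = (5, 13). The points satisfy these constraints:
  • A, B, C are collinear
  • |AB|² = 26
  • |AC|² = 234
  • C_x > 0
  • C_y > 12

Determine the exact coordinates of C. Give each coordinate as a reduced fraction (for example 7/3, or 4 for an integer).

1. C_x = 15  [[A, B, C are collinear ⇒ -1x+5y-60=0] ∩ [|C−(0, 12)|²=234]]
2. C_y = 15  [[A, B, C are collinear ⇒ -1x+5y-60=0] ∩ [|C−(0, 12)|²=234]]
   so C = (15, 15)

C = (15, 15)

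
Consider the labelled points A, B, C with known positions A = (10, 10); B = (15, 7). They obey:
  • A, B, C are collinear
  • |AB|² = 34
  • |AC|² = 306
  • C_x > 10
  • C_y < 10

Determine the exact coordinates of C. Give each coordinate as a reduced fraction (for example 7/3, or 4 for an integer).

C = (25, 1)

1. C_x = 25  [[A, B, C are collinear ⇒ 3x+5y-80=0] ∩ [|C−(10, 10)|²=306]]
2. C_y = 1  [[A, B, C are collinear ⇒ 3x+5y-80=0] ∩ [|C−(10, 10)|²=306]]
   so C = (25, 1)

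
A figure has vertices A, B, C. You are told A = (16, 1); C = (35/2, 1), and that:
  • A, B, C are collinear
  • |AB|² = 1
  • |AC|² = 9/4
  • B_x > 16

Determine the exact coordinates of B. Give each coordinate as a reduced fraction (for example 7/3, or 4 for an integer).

1. B_x = 17  [[A, B, C are collinear ⇒ -3/2y+3/2=0] ∩ [|B−(16, 1)|²=1]]
2. B_y = 1  [[A, B, C are collinear ⇒ -3/2y+3/2=0] ∩ [|B−(16, 1)|²=1]]
   so B = (17, 1)

B = (17, 1)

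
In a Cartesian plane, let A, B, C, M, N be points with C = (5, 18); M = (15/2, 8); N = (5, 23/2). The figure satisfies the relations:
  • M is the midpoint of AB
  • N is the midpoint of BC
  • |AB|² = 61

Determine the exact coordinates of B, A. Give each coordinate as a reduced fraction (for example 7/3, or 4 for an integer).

1. B_x = 5  [B = 2·N−C = 2·(5, 23/2)−(5, 18)]
2. B_y = 5  [B = 2·N−C = 2·(5, 23/2)−(5, 18)]
   so B = (5, 5)
3. A_x = 10  [A = 2·M−B = 2·(15/2, 8)−(5, 5)]
4. A_y = 11  [A = 2·M−B = 2·(15/2, 8)−(5, 5)]
   so A = (10, 11)

B = (5, 5)
A = (10, 11)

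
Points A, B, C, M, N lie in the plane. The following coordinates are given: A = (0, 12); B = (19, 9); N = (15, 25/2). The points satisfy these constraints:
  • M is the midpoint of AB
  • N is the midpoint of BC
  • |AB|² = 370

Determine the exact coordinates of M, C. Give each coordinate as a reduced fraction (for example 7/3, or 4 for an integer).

M = (19/2, 21/2)
C = (11, 16)

1. M_x = 19/2  [2·M = A+B = (0, 12)+(19, 9)]
2. M_y = 21/2  [2·M = A+B = (0, 12)+(19, 9)]
   so M = (19/2, 21/2)
3. C_x = 11  [C = 2·N−B = 2·(15, 25/2)−(19, 9)]
4. C_y = 16  [C = 2·N−B = 2·(15, 25/2)−(19, 9)]
   so C = (11, 16)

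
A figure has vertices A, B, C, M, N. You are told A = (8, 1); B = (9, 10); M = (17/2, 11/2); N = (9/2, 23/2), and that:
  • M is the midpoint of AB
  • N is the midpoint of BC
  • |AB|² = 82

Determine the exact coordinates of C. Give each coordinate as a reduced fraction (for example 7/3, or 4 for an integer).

1. C_x = 0  [C = 2·N−B = 2·(9/2, 23/2)−(9, 10)]
2. C_y = 13  [C = 2·N−B = 2·(9/2, 23/2)−(9, 10)]
   so C = (0, 13)

C = (0, 13)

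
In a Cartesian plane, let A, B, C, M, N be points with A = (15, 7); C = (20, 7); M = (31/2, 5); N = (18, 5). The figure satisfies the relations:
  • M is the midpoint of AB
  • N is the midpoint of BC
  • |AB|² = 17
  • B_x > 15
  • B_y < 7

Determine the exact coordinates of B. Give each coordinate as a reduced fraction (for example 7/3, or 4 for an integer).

B = (16, 3)

1. B_x = 16  [B = 2·M−A = 2·(31/2, 5)−(15, 7)]
2. B_y = 3  [B = 2·M−A = 2·(31/2, 5)−(15, 7)]
   so B = (16, 3)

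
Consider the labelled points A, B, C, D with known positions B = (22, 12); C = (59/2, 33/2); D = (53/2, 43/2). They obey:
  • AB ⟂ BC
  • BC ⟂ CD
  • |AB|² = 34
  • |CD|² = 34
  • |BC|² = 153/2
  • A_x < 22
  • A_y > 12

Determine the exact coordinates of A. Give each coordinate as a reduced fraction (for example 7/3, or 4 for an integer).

A = (19, 17)

1. A_x = 19  [[AB ⟂ BC ⇒ -15/2x-9/2y+219=0] ∩ [|A−(22, 12)|²=34]]
2. A_y = 17  [[AB ⟂ BC ⇒ -15/2x-9/2y+219=0] ∩ [|A−(22, 12)|²=34]]
   so A = (19, 17)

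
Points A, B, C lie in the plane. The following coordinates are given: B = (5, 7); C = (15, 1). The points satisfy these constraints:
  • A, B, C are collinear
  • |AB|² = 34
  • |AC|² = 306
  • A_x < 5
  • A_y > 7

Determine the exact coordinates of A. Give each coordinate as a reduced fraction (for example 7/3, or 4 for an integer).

1. A_x = 0  [[A, B, C are collinear ⇒ 6x+10y-100=0] ∩ [|A−(5, 7)|²=34]]
2. A_y = 10  [[A, B, C are collinear ⇒ 6x+10y-100=0] ∩ [|A−(5, 7)|²=34]]
   so A = (0, 10)

A = (0, 10)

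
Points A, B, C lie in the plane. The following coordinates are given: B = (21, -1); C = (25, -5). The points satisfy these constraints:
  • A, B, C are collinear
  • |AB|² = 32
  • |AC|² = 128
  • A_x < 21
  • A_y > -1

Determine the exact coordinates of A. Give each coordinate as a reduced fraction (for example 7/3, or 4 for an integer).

A = (17, 3)

1. A_x = 17  [[A, B, C are collinear ⇒ 4x+4y-80=0] ∩ [|A−(21, -1)|²=32]]
2. A_y = 3  [[A, B, C are collinear ⇒ 4x+4y-80=0] ∩ [|A−(21, -1)|²=32]]
   so A = (17, 3)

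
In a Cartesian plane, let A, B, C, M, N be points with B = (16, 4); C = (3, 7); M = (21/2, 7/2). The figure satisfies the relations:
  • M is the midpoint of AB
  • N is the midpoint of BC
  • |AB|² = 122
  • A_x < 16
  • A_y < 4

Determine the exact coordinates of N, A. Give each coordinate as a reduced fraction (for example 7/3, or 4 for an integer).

1. A_x = 5  [A = 2·M−B = 2·(21/2, 7/2)−(16, 4)]
2. A_y = 3  [A = 2·M−B = 2·(21/2, 7/2)−(16, 4)]
   so A = (5, 3)
3. N_x = 19/2  [2·N = B+C = (16, 4)+(3, 7)]
4. N_y = 11/2  [2·N = B+C = (16, 4)+(3, 7)]
   so N = (19/2, 11/2)

N = (19/2, 11/2)
A = (5, 3)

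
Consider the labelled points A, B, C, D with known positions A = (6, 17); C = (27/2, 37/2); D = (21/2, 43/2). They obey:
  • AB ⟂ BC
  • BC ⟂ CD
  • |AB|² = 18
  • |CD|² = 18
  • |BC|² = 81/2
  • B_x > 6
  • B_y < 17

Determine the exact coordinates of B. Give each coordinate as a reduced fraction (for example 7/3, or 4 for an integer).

B = (9, 14)

1. B_x = 9  [[BC ⟂ CD ⇒ 3x-3y+15=0] ∩ [|B−(6, 17)|²=18]]
2. B_y = 14  [[BC ⟂ CD ⇒ 3x-3y+15=0] ∩ [|B−(6, 17)|²=18]]
   so B = (9, 14)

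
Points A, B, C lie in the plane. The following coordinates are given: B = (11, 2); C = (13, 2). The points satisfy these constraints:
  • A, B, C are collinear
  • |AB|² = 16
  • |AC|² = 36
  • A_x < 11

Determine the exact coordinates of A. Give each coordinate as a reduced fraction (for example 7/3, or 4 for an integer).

A = (7, 2)

1. A_x = 7  [[A, B, C are collinear ⇒ 2y-4=0] ∩ [|A−(11, 2)|²=16]]
2. A_y = 2  [[A, B, C are collinear ⇒ 2y-4=0] ∩ [|A−(11, 2)|²=16]]
   so A = (7, 2)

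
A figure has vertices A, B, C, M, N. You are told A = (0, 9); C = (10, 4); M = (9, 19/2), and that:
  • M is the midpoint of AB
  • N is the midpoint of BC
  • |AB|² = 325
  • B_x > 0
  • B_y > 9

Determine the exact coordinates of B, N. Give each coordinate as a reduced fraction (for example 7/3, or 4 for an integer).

1. B_x = 18  [B = 2·M−A = 2·(9, 19/2)−(0, 9)]
2. B_y = 10  [B = 2·M−A = 2·(9, 19/2)−(0, 9)]
   so B = (18, 10)
3. N_x = 14  [2·N = B+C = (18, 10)+(10, 4)]
4. N_y = 7  [2·N = B+C = (18, 10)+(10, 4)]
   so N = (14, 7)

B = (18, 10)
N = (14, 7)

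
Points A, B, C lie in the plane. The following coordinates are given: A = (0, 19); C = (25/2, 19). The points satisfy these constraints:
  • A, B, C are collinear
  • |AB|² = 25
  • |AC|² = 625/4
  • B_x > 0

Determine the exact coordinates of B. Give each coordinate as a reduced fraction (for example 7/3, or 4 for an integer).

1. B_x = 5  [[A, B, C are collinear ⇒ -25/2y+475/2=0] ∩ [|B−(0, 19)|²=25]]
2. B_y = 19  [[A, B, C are collinear ⇒ -25/2y+475/2=0] ∩ [|B−(0, 19)|²=25]]
   so B = (5, 19)

B = (5, 19)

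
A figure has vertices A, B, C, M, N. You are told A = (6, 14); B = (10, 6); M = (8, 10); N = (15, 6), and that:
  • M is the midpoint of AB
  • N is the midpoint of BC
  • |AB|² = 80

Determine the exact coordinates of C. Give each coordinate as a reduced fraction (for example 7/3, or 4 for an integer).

C = (20, 6)

1. C_x = 20  [C = 2·N−B = 2·(15, 6)−(10, 6)]
2. C_y = 6  [C = 2·N−B = 2·(15, 6)−(10, 6)]
   so C = (20, 6)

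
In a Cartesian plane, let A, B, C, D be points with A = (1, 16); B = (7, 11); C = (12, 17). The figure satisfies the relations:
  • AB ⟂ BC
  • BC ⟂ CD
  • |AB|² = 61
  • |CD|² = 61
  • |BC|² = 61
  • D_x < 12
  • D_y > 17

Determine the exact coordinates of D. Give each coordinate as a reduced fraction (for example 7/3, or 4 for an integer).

1. D_x = 6  [[BC ⟂ CD ⇒ 5x+6y-162=0] ∩ [|D−(12, 17)|²=61]]
2. D_y = 22  [[BC ⟂ CD ⇒ 5x+6y-162=0] ∩ [|D−(12, 17)|²=61]]
   so D = (6, 22)

D = (6, 22)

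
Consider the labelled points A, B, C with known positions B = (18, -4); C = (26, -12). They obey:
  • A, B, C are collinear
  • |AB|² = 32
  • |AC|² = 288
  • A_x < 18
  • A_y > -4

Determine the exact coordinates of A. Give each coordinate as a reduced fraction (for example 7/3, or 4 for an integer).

1. A_x = 14  [[A, B, C are collinear ⇒ 8x+8y-112=0] ∩ [|A−(18, -4)|²=32]]
2. A_y = 0  [[A, B, C are collinear ⇒ 8x+8y-112=0] ∩ [|A−(18, -4)|²=32]]
   so A = (14, 0)

A = (14, 0)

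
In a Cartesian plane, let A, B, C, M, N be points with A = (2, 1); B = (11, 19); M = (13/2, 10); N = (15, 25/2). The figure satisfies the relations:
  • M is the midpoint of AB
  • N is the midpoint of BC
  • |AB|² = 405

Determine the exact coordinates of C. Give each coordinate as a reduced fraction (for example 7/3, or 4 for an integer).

1. C_x = 19  [C = 2·N−B = 2·(15, 25/2)−(11, 19)]
2. C_y = 6  [C = 2·N−B = 2·(15, 25/2)−(11, 19)]
   so C = (19, 6)

C = (19, 6)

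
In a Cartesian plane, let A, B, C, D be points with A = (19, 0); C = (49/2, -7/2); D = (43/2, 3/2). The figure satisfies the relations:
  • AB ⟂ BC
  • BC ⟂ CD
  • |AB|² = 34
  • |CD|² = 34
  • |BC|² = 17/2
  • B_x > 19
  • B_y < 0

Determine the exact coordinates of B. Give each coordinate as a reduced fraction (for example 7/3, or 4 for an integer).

1. B_x = 22  [[BC ⟂ CD ⇒ 3x-5y-91=0] ∩ [|B−(19, 0)|²=34]]
2. B_y = -5  [[BC ⟂ CD ⇒ 3x-5y-91=0] ∩ [|B−(19, 0)|²=34]]
   so B = (22, -5)

B = (22, -5)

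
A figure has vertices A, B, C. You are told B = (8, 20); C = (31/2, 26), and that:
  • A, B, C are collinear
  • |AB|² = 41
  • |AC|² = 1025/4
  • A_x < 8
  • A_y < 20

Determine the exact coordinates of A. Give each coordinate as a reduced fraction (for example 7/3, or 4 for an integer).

A = (3, 16)

1. A_x = 3  [[A, B, C are collinear ⇒ -6x+15/2y-102=0] ∩ [|A−(8, 20)|²=41]]
2. A_y = 16  [[A, B, C are collinear ⇒ -6x+15/2y-102=0] ∩ [|A−(8, 20)|²=41]]
   so A = (3, 16)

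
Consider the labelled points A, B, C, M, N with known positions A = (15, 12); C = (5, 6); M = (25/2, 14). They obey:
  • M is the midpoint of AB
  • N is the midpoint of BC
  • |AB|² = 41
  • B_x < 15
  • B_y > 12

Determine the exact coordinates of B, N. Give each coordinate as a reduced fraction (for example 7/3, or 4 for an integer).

B = (10, 16)
N = (15/2, 11)

1. B_x = 10  [B = 2·M−A = 2·(25/2, 14)−(15, 12)]
2. B_y = 16  [B = 2·M−A = 2·(25/2, 14)−(15, 12)]
   so B = (10, 16)
3. N_x = 15/2  [2·N = B+C = (10, 16)+(5, 6)]
4. N_y = 11  [2·N = B+C = (10, 16)+(5, 6)]
   so N = (15/2, 11)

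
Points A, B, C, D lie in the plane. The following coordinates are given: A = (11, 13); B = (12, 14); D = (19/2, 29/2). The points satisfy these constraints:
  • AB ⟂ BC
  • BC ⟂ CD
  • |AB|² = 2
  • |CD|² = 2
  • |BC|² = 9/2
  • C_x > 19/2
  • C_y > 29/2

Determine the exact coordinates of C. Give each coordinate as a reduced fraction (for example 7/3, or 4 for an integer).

C = (21/2, 31/2)

1. C_x = 21/2  [[AB ⟂ BC ⇒ 1x+1y-26=0] ∩ [|C−(19/2, 29/2)|²=2]]
2. C_y = 31/2  [[AB ⟂ BC ⇒ 1x+1y-26=0] ∩ [|C−(19/2, 29/2)|²=2]]
   so C = (21/2, 31/2)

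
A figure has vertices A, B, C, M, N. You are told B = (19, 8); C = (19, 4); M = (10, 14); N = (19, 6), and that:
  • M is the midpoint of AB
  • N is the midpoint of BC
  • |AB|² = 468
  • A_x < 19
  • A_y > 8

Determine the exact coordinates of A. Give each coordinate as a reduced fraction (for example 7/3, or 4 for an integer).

A = (1, 20)

1. A_x = 1  [A = 2·M−B = 2·(10, 14)−(19, 8)]
2. A_y = 20  [A = 2·M−B = 2·(10, 14)−(19, 8)]
   so A = (1, 20)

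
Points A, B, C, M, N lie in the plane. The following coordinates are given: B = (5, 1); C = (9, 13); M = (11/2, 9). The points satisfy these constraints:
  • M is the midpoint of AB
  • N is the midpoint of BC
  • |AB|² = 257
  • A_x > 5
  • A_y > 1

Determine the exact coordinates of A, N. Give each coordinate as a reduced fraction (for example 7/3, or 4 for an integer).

A = (6, 17)
N = (7, 7)

1. A_x = 6  [A = 2·M−B = 2·(11/2, 9)−(5, 1)]
2. A_y = 17  [A = 2·M−B = 2·(11/2, 9)−(5, 1)]
   so A = (6, 17)
3. N_x = 7  [2·N = B+C = (5, 1)+(9, 13)]
4. N_y = 7  [2·N = B+C = (5, 1)+(9, 13)]
   so N = (7, 7)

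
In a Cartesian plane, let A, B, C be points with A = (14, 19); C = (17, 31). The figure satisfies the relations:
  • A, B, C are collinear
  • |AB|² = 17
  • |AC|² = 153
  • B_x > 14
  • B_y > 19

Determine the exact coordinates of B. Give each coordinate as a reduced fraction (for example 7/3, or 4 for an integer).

B = (15, 23)

1. B_x = 15  [[A, B, C are collinear ⇒ 12x-3y-111=0] ∩ [|B−(14, 19)|²=17]]
2. B_y = 23  [[A, B, C are collinear ⇒ 12x-3y-111=0] ∩ [|B−(14, 19)|²=17]]
   so B = (15, 23)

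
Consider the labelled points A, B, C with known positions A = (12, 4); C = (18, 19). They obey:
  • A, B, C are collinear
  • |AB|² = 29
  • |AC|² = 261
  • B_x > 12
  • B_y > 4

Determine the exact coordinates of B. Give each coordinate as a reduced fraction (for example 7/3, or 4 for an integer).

1. B_x = 14  [[A, B, C are collinear ⇒ 15x-6y-156=0] ∩ [|B−(12, 4)|²=29]]
2. B_y = 9  [[A, B, C are collinear ⇒ 15x-6y-156=0] ∩ [|B−(12, 4)|²=29]]
   so B = (14, 9)

B = (14, 9)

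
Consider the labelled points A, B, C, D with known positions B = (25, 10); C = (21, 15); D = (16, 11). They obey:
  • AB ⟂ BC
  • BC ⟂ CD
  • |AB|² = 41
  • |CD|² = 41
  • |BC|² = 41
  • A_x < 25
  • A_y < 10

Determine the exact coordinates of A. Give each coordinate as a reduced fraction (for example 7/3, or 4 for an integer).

A = (20, 6)

1. A_x = 20  [[AB ⟂ BC ⇒ 4x-5y-50=0] ∩ [|A−(25, 10)|²=41]]
2. A_y = 6  [[AB ⟂ BC ⇒ 4x-5y-50=0] ∩ [|A−(25, 10)|²=41]]
   so A = (20, 6)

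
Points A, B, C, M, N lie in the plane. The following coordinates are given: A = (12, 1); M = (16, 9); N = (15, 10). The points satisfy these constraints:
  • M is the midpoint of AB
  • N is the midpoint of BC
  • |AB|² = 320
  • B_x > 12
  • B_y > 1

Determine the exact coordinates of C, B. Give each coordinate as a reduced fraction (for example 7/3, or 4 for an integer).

1. B_x = 20  [B = 2·M−A = 2·(16, 9)−(12, 1)]
2. B_y = 17  [B = 2·M−A = 2·(16, 9)−(12, 1)]
   so B = (20, 17)
3. C_x = 10  [C = 2·N−B = 2·(15, 10)−(20, 17)]
4. C_y = 3  [C = 2·N−B = 2·(15, 10)−(20, 17)]
   so C = (10, 3)

C = (10, 3)
B = (20, 17)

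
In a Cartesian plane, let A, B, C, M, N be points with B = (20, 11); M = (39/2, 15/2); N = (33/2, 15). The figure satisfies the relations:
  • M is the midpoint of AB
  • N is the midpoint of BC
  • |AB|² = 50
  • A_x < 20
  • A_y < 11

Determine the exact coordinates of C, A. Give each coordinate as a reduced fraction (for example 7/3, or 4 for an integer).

1. A_x = 19  [A = 2·M−B = 2·(39/2, 15/2)−(20, 11)]
2. A_y = 4  [A = 2·M−B = 2·(39/2, 15/2)−(20, 11)]
   so A = (19, 4)
3. C_x = 13  [C = 2·N−B = 2·(33/2, 15)−(20, 11)]
4. C_y = 19  [C = 2·N−B = 2·(33/2, 15)−(20, 11)]
   so C = (13, 19)

C = (13, 19)
A = (19, 4)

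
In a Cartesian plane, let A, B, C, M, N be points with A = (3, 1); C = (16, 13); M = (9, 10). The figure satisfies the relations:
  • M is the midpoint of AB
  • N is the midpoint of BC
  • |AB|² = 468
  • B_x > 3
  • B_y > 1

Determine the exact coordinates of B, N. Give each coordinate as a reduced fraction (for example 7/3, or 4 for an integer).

B = (15, 19)
N = (31/2, 16)

1. B_x = 15  [B = 2·M−A = 2·(9, 10)−(3, 1)]
2. B_y = 19  [B = 2·M−A = 2·(9, 10)−(3, 1)]
   so B = (15, 19)
3. N_x = 31/2  [2·N = B+C = (15, 19)+(16, 13)]
4. N_y = 16  [2·N = B+C = (15, 19)+(16, 13)]
   so N = (31/2, 16)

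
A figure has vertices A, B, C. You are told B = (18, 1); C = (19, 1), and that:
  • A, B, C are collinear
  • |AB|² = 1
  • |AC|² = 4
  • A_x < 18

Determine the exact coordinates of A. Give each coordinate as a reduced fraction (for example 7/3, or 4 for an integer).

1. A_x = 17  [[A, B, C are collinear ⇒ 1y-1=0] ∩ [|A−(18, 1)|²=1]]
2. A_y = 1  [[A, B, C are collinear ⇒ 1y-1=0] ∩ [|A−(18, 1)|²=1]]
   so A = (17, 1)

A = (17, 1)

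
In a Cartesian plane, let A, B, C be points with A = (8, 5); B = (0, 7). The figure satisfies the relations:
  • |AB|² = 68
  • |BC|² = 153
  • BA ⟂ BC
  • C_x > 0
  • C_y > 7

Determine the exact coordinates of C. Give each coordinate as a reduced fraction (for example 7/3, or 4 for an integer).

1. C_x = 3  [[BA ⟂ BC ⇒ 8x-2y+14=0] ∩ [|C−(0, 7)|²=153]]
2. C_y = 19  [[BA ⟂ BC ⇒ 8x-2y+14=0] ∩ [|C−(0, 7)|²=153]]
   so C = (3, 19)

C = (3, 19)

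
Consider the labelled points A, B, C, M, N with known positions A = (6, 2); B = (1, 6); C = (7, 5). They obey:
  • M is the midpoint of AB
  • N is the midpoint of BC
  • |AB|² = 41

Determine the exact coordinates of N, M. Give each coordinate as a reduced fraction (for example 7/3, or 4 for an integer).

N = (4, 11/2)
M = (7/2, 4)

1. M_x = 7/2  [2·M = A+B = (6, 2)+(1, 6)]
2. M_y = 4  [2·M = A+B = (6, 2)+(1, 6)]
   so M = (7/2, 4)
3. N_x = 4  [2·N = B+C = (1, 6)+(7, 5)]
4. N_y = 11/2  [2·N = B+C = (1, 6)+(7, 5)]
   so N = (4, 11/2)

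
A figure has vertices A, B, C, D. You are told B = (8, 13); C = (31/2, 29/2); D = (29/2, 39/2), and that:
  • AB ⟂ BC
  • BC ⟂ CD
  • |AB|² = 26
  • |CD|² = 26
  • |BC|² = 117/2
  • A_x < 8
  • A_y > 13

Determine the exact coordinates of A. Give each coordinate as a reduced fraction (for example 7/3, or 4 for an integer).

A = (7, 18)

1. A_x = 7  [[AB ⟂ BC ⇒ -15/2x-3/2y+159/2=0] ∩ [|A−(8, 13)|²=26]]
2. A_y = 18  [[AB ⟂ BC ⇒ -15/2x-3/2y+159/2=0] ∩ [|A−(8, 13)|²=26]]
   so A = (7, 18)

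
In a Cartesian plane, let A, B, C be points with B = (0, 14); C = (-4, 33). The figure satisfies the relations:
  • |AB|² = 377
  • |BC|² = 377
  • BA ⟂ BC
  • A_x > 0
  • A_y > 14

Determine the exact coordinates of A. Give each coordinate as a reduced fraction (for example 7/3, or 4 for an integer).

A = (19, 18)

1. A_x = 19  [[BA ⟂ BC ⇒ -4x+19y-266=0] ∩ [|A−(0, 14)|²=377]]
2. A_y = 18  [[BA ⟂ BC ⇒ -4x+19y-266=0] ∩ [|A−(0, 14)|²=377]]
   so A = (19, 18)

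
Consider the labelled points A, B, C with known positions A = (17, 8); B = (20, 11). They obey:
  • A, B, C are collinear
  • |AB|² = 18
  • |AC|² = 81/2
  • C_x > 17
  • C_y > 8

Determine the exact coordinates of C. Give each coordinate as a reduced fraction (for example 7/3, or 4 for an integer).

1. C_x = 43/2  [[A, B, C are collinear ⇒ -3x+3y+27=0] ∩ [|C−(17, 8)|²=81/2]]
2. C_y = 25/2  [[A, B, C are collinear ⇒ -3x+3y+27=0] ∩ [|C−(17, 8)|²=81/2]]
   so C = (43/2, 25/2)

C = (43/2, 25/2)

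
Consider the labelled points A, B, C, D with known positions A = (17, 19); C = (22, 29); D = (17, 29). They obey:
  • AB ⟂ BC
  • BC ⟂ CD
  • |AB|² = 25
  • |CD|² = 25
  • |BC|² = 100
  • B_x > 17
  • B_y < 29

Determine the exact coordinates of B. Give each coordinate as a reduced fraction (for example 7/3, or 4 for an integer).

1. B_x = 22  [[BC ⟂ CD ⇒ 5x-110=0] ∩ [|B−(17, 19)|²=25]]
2. B_y = 19  [[BC ⟂ CD ⇒ 5x-110=0] ∩ [|B−(17, 19)|²=25]]
   so B = (22, 19)

B = (22, 19)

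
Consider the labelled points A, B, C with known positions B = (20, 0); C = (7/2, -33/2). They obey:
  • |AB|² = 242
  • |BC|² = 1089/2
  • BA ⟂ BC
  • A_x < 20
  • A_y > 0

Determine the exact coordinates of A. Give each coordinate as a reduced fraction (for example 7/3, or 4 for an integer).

1. A_x = 9  [[BA ⟂ BC ⇒ -33/2x-33/2y+330=0] ∩ [|A−(20, 0)|²=242]]
2. A_y = 11  [[BA ⟂ BC ⇒ -33/2x-33/2y+330=0] ∩ [|A−(20, 0)|²=242]]
   so A = (9, 11)

A = (9, 11)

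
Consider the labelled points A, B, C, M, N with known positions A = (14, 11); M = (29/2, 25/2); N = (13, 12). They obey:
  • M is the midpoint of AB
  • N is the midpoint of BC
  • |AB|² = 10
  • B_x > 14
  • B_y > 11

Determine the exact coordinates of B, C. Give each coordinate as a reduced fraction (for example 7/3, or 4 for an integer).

1. B_x = 15  [B = 2·M−A = 2·(29/2, 25/2)−(14, 11)]
2. B_y = 14  [B = 2·M−A = 2·(29/2, 25/2)−(14, 11)]
   so B = (15, 14)
3. C_x = 11  [C = 2·N−B = 2·(13, 12)−(15, 14)]
4. C_y = 10  [C = 2·N−B = 2·(13, 12)−(15, 14)]
   so C = (11, 10)

B = (15, 14)
C = (11, 10)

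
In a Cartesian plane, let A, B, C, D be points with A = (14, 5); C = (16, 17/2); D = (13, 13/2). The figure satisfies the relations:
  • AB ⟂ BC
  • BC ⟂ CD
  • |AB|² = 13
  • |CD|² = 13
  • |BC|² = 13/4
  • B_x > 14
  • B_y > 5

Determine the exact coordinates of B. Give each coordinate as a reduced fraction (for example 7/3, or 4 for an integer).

B = (17, 7)

1. B_x = 17  [[BC ⟂ CD ⇒ 3x+2y-65=0] ∩ [|B−(14, 5)|²=13]]
2. B_y = 7  [[BC ⟂ CD ⇒ 3x+2y-65=0] ∩ [|B−(14, 5)|²=13]]
   so B = (17, 7)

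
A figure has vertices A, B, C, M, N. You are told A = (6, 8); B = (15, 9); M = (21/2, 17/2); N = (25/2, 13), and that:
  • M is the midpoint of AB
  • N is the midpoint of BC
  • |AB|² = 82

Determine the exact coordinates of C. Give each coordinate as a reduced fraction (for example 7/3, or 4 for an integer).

C = (10, 17)

1. C_x = 10  [C = 2·N−B = 2·(25/2, 13)−(15, 9)]
2. C_y = 17  [C = 2·N−B = 2·(25/2, 13)−(15, 9)]
   so C = (10, 17)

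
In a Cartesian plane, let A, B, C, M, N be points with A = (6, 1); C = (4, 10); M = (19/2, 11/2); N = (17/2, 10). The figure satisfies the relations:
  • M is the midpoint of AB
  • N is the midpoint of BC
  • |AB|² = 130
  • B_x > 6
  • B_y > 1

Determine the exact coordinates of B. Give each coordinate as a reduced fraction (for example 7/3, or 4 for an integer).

B = (13, 10)

1. B_x = 13  [B = 2·M−A = 2·(19/2, 11/2)−(6, 1)]
2. B_y = 10  [B = 2·M−A = 2·(19/2, 11/2)−(6, 1)]
   so B = (13, 10)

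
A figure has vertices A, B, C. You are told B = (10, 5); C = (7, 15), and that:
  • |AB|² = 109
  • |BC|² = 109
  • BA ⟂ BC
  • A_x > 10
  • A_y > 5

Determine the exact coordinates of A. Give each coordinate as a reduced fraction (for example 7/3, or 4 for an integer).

A = (20, 8)

1. A_x = 20  [[BA ⟂ BC ⇒ -3x+10y-20=0] ∩ [|A−(10, 5)|²=109]]
2. A_y = 8  [[BA ⟂ BC ⇒ -3x+10y-20=0] ∩ [|A−(10, 5)|²=109]]
   so A = (20, 8)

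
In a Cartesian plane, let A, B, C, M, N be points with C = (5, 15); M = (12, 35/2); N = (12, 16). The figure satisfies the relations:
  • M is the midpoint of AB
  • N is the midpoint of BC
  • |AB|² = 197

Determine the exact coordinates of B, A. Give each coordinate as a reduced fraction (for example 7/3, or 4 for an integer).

B = (19, 17)
A = (5, 18)

1. B_x = 19  [B = 2·N−C = 2·(12, 16)−(5, 15)]
2. B_y = 17  [B = 2·N−C = 2·(12, 16)−(5, 15)]
   so B = (19, 17)
3. A_x = 5  [A = 2·M−B = 2·(12, 35/2)−(19, 17)]
4. A_y = 18  [A = 2·M−B = 2·(12, 35/2)−(19, 17)]
   so A = (5, 18)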